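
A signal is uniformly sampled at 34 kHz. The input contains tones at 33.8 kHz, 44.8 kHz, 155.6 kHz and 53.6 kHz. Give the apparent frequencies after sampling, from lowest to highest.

fs/2 = 17 kHz.
33.8 kHz > fs/2 = 17 kHz, folds to fs − 33.8 kHz = 0.2 kHz.
44.8 kHz mod fs = 10.8 kHz.
10.8 kHz ≤ fs/2 = 17 kHz, appears at 10.8 kHz.
155.6 kHz mod fs = 19.6 kHz.
19.6 kHz > fs/2 = 17 kHz, folds to fs − 19.6 kHz = 14.4 kHz.
53.6 kHz mod fs = 19.6 kHz.
19.6 kHz > fs/2 = 17 kHz, folds to fs − 19.6 kHz = 14.4 kHz.
Distinct values: {0.2 kHz, 10.8 kHz, 14.4 kHz}.

0.2 kHz, 10.8 kHz, 14.4 kHz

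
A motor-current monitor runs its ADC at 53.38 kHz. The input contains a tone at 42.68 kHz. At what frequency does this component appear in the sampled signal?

42.68 kHz > fs/2 = 26.69 kHz, folds to fs − 42.68 kHz = 10.7 kHz.

10.7 kHz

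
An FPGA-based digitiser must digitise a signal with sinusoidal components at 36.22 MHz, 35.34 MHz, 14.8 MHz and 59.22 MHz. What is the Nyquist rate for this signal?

Highest-frequency component: 59.22 MHz.
Nyquist rate = 2 × 59.22 MHz = 118.44 MHz.

118.44 MHz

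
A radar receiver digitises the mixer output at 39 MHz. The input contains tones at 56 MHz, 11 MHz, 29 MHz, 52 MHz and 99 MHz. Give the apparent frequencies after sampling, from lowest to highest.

fs/2 = 19.5 MHz.
56 MHz mod fs = 17 MHz.
17 MHz ≤ fs/2 = 19.5 MHz, appears at 17 MHz.
11 MHz ≤ fs/2 = 19.5 MHz, passes unchanged.
29 MHz > fs/2 = 19.5 MHz, folds to fs − 29 MHz = 10 MHz.
52 MHz mod fs = 13 MHz.
13 MHz ≤ fs/2 = 19.5 MHz, appears at 13 MHz.
99 MHz mod fs = 21 MHz.
21 MHz > fs/2 = 19.5 MHz, folds to fs − 21 MHz = 18 MHz.
Distinct values: {10 MHz, 11 MHz, 13 MHz, 17 MHz, 18 MHz}.

10 MHz, 11 MHz, 13 MHz, 17 MHz, 18 MHz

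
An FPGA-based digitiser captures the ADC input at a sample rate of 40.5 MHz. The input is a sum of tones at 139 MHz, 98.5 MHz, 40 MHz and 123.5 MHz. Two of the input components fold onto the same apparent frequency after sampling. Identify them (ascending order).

fs/2 = 20.25 MHz.
139 MHz mod fs = 17.5 MHz.
17.5 MHz ≤ fs/2 = 20.25 MHz, appears at 17.5 MHz.
98.5 MHz mod fs = 17.5 MHz.
17.5 MHz ≤ fs/2 = 20.25 MHz, appears at 17.5 MHz.
40 MHz > fs/2 = 20.25 MHz, folds to fs − 40 MHz = 0.5 MHz.
123.5 MHz mod fs = 2 MHz.
2 MHz ≤ fs/2 = 20.25 MHz, appears at 2 MHz.
98.5 MHz and 139 MHz both map to 17.5 MHz.

98.5 MHz, 139 MHz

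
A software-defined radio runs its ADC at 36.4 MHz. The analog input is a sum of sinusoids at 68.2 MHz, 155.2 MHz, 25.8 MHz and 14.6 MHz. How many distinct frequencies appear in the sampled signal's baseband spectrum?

4

fs/2 = 18.2 MHz.
68.2 MHz mod fs = 31.8 MHz.
31.8 MHz > fs/2 = 18.2 MHz, folds to fs − 31.8 MHz = 4.6 MHz.
155.2 MHz mod fs = 9.6 MHz.
9.6 MHz ≤ fs/2 = 18.2 MHz, appears at 9.6 MHz.
25.8 MHz > fs/2 = 18.2 MHz, folds to fs − 25.8 MHz = 10.6 MHz.
14.6 MHz ≤ fs/2 = 18.2 MHz, passes unchanged.
Distinct values: {4.6 MHz, 9.6 MHz, 10.6 MHz, 14.6 MHz} → 4.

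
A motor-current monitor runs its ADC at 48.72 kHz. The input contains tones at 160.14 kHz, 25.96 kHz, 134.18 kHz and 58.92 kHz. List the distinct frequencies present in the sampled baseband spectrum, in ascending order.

10.2 kHz, 11.98 kHz, 13.98 kHz, 22.76 kHz

fs/2 = 24.36 kHz.
160.14 kHz mod fs = 13.98 kHz.
13.98 kHz ≤ fs/2 = 24.36 kHz, appears at 13.98 kHz.
25.96 kHz > fs/2 = 24.36 kHz, folds to fs − 25.96 kHz = 22.76 kHz.
134.18 kHz mod fs = 36.74 kHz.
36.74 kHz > fs/2 = 24.36 kHz, folds to fs − 36.74 kHz = 11.98 kHz.
58.92 kHz mod fs = 10.2 kHz.
10.2 kHz ≤ fs/2 = 24.36 kHz, appears at 10.2 kHz.
Distinct values: {10.2 kHz, 11.98 kHz, 13.98 kHz, 22.76 kHz}.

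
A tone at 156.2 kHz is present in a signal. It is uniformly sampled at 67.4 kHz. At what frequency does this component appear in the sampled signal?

21.4 kHz

156.2 kHz mod fs = 21.4 kHz.
21.4 kHz ≤ fs/2 = 33.7 kHz, appears at 21.4 kHz.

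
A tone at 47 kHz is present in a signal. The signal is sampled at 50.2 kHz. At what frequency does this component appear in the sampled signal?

3.2 kHz

47 kHz > fs/2 = 25.1 kHz, folds to fs − 47 kHz = 3.2 kHz.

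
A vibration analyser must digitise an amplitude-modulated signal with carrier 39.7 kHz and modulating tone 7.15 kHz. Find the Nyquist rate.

93.7 kHz

AM sidebands sit at fc ± fm = 32.55 kHz and 46.85 kHz.
Highest-frequency component: 46.85 kHz.
Nyquist rate = 2 × 46.85 kHz = 93.7 kHz.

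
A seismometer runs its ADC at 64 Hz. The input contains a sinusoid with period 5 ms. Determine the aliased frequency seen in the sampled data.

8 Hz

T = 5 ms → f = 1/T = 200 Hz.
200 Hz mod fs = 8 Hz.
8 Hz ≤ fs/2 = 32 Hz, appears at 8 Hz.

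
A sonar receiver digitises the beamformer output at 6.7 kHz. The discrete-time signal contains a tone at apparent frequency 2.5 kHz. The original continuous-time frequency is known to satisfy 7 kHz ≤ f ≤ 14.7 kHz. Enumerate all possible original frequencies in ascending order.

Frequencies that alias to 2.5 kHz are k·fs ± 2.5 kHz for integer k ≥ 0.
k=0: 2.5 kHz.
k=1: 4.2 kHz, 9.2 kHz.
k=2: 10.9 kHz, 15.9 kHz.
k=3: 17.6 kHz, 22.6 kHz.
Within [7 kHz, 14.7 kHz]: 9.2 kHz, 10.9 kHz.

9.2 kHz, 10.9 kHz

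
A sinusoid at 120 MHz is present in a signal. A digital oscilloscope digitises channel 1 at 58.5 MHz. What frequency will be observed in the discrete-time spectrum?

120 MHz mod fs = 3 MHz.
3 MHz ≤ fs/2 = 29.25 MHz, appears at 3 MHz.

3 MHz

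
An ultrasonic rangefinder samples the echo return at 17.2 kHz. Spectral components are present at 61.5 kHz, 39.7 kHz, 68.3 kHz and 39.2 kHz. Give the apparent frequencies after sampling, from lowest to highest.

0.5 kHz, 4.8 kHz, 5.3 kHz, 7.3 kHz

fs/2 = 8.6 kHz.
61.5 kHz mod fs = 9.9 kHz.
9.9 kHz > fs/2 = 8.6 kHz, folds to fs − 9.9 kHz = 7.3 kHz.
39.7 kHz mod fs = 5.3 kHz.
5.3 kHz ≤ fs/2 = 8.6 kHz, appears at 5.3 kHz.
68.3 kHz mod fs = 16.7 kHz.
16.7 kHz > fs/2 = 8.6 kHz, folds to fs − 16.7 kHz = 0.5 kHz.
39.2 kHz mod fs = 4.8 kHz.
4.8 kHz ≤ fs/2 = 8.6 kHz, appears at 4.8 kHz.
Distinct values: {0.5 kHz, 4.8 kHz, 5.3 kHz, 7.3 kHz}.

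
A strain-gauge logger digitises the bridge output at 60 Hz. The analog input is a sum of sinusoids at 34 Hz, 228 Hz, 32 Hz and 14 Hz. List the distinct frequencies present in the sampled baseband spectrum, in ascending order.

12 Hz, 14 Hz, 26 Hz, 28 Hz

fs/2 = 30 Hz.
34 Hz > fs/2 = 30 Hz, folds to fs − 34 Hz = 26 Hz.
228 Hz mod fs = 48 Hz.
48 Hz > fs/2 = 30 Hz, folds to fs − 48 Hz = 12 Hz.
32 Hz > fs/2 = 30 Hz, folds to fs − 32 Hz = 28 Hz.
14 Hz ≤ fs/2 = 30 Hz, passes unchanged.
Distinct values: {12 Hz, 14 Hz, 26 Hz, 28 Hz}.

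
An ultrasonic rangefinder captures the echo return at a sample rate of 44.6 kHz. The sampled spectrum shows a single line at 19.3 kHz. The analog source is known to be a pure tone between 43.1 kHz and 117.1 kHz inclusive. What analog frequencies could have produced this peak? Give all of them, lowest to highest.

63.9 kHz, 69.9 kHz, 108.5 kHz, 114.5 kHz

Frequencies that alias to 19.3 kHz are k·fs ± 19.3 kHz for integer k ≥ 0.
k=0: 19.3 kHz.
k=1: 25.3 kHz, 63.9 kHz.
k=2: 69.9 kHz, 108.5 kHz.
k=3: 114.5 kHz, 153.1 kHz.
k=4: 159.1 kHz, 197.7 kHz.
Within [43.1 kHz, 117.1 kHz]: 63.9 kHz, 69.9 kHz, 108.5 kHz, 114.5 kHz.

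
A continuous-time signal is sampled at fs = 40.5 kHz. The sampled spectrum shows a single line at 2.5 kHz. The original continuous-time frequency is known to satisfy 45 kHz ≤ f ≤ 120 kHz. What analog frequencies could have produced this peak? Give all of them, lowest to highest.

Frequencies that alias to 2.5 kHz are k·fs ± 2.5 kHz for integer k ≥ 0.
k=0: 2.5 kHz.
k=1: 38 kHz, 43 kHz.
k=2: 78.5 kHz, 83.5 kHz.
k=3: 119 kHz, 124 kHz.
k=4: 159.5 kHz, 164.5 kHz.
Within [45 kHz, 120 kHz]: 78.5 kHz, 83.5 kHz, 119 kHz.

78.5 kHz, 83.5 kHz, 119 kHz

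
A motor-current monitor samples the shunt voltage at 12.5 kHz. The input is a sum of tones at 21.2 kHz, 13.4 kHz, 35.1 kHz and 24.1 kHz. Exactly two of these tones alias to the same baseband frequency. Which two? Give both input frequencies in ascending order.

fs/2 = 6.25 kHz.
21.2 kHz mod fs = 8.7 kHz.
8.7 kHz > fs/2 = 6.25 kHz, folds to fs − 8.7 kHz = 3.8 kHz.
13.4 kHz mod fs = 0.9 kHz.
0.9 kHz ≤ fs/2 = 6.25 kHz, appears at 0.9 kHz.
35.1 kHz mod fs = 10.1 kHz.
10.1 kHz > fs/2 = 6.25 kHz, folds to fs − 10.1 kHz = 2.4 kHz.
24.1 kHz mod fs = 11.6 kHz.
11.6 kHz > fs/2 = 6.25 kHz, folds to fs − 11.6 kHz = 0.9 kHz.
13.4 kHz and 24.1 kHz both map to 0.9 kHz.

13.4 kHz, 24.1 kHz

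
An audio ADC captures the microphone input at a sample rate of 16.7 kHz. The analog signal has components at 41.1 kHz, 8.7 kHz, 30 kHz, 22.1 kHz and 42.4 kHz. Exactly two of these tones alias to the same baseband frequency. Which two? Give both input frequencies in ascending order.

41.1 kHz, 42.4 kHz

fs/2 = 8.35 kHz.
41.1 kHz mod fs = 7.7 kHz.
7.7 kHz ≤ fs/2 = 8.35 kHz, appears at 7.7 kHz.
8.7 kHz > fs/2 = 8.35 kHz, folds to fs − 8.7 kHz = 8 kHz.
30 kHz mod fs = 13.3 kHz.
13.3 kHz > fs/2 = 8.35 kHz, folds to fs − 13.3 kHz = 3.4 kHz.
22.1 kHz mod fs = 5.4 kHz.
5.4 kHz ≤ fs/2 = 8.35 kHz, appears at 5.4 kHz.
42.4 kHz mod fs = 9 kHz.
9 kHz > fs/2 = 8.35 kHz, folds to fs − 9 kHz = 7.7 kHz.
41.1 kHz and 42.4 kHz both map to 7.7 kHz.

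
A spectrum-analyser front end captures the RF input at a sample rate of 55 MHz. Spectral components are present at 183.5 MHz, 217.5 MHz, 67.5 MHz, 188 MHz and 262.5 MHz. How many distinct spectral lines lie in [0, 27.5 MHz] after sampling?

4

fs/2 = 27.5 MHz.
183.5 MHz mod fs = 18.5 MHz.
18.5 MHz ≤ fs/2 = 27.5 MHz, appears at 18.5 MHz.
217.5 MHz mod fs = 52.5 MHz.
52.5 MHz > fs/2 = 27.5 MHz, folds to fs − 52.5 MHz = 2.5 MHz.
67.5 MHz mod fs = 12.5 MHz.
12.5 MHz ≤ fs/2 = 27.5 MHz, appears at 12.5 MHz.
188 MHz mod fs = 23 MHz.
23 MHz ≤ fs/2 = 27.5 MHz, appears at 23 MHz.
262.5 MHz mod fs = 42.5 MHz.
42.5 MHz > fs/2 = 27.5 MHz, folds to fs − 42.5 MHz = 12.5 MHz.
Distinct values: {2.5 MHz, 12.5 MHz, 18.5 MHz, 23 MHz} → 4.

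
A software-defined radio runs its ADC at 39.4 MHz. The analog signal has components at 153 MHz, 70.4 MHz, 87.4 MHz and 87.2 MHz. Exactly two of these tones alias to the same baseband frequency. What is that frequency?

fs/2 = 19.7 MHz.
153 MHz mod fs = 34.8 MHz.
34.8 MHz > fs/2 = 19.7 MHz, folds to fs − 34.8 MHz = 4.6 MHz.
70.4 MHz mod fs = 31 MHz.
31 MHz > fs/2 = 19.7 MHz, folds to fs − 31 MHz = 8.4 MHz.
87.4 MHz mod fs = 8.6 MHz.
8.6 MHz ≤ fs/2 = 19.7 MHz, appears at 8.6 MHz.
87.2 MHz mod fs = 8.4 MHz.
8.4 MHz ≤ fs/2 = 19.7 MHz, appears at 8.4 MHz.
70.4 MHz and 87.2 MHz both map to 8.4 MHz.

8.4 MHz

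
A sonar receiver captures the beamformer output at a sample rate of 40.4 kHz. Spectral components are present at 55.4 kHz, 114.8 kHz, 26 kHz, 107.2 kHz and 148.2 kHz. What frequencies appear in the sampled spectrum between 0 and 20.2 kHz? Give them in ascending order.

6.4 kHz, 13.4 kHz, 14 kHz, 14.4 kHz, 15 kHz

fs/2 = 20.2 kHz.
55.4 kHz mod fs = 15 kHz.
15 kHz ≤ fs/2 = 20.2 kHz, appears at 15 kHz.
114.8 kHz mod fs = 34 kHz.
34 kHz > fs/2 = 20.2 kHz, folds to fs − 34 kHz = 6.4 kHz.
26 kHz > fs/2 = 20.2 kHz, folds to fs − 26 kHz = 14.4 kHz.
107.2 kHz mod fs = 26.4 kHz.
26.4 kHz > fs/2 = 20.2 kHz, folds to fs − 26.4 kHz = 14 kHz.
148.2 kHz mod fs = 27 kHz.
27 kHz > fs/2 = 20.2 kHz, folds to fs − 27 kHz = 13.4 kHz.
Distinct values: {6.4 kHz, 13.4 kHz, 14 kHz, 14.4 kHz, 15 kHz}.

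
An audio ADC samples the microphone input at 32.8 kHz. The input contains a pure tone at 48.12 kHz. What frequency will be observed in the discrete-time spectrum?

48.12 kHz mod fs = 15.32 kHz.
15.32 kHz ≤ fs/2 = 16.4 kHz, appears at 15.32 kHz.

15.32 kHz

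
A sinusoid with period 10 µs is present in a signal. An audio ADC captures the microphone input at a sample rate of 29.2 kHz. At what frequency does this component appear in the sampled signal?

T = 10 µs → f = 1/T = 100 kHz.
100 kHz mod fs = 12.4 kHz.
12.4 kHz ≤ fs/2 = 14.6 kHz, appears at 12.4 kHz.

12.4 kHz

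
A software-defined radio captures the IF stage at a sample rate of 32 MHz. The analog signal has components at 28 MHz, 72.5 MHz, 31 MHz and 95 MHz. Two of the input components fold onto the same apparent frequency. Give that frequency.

1 MHz

fs/2 = 16 MHz.
28 MHz > fs/2 = 16 MHz, folds to fs − 28 MHz = 4 MHz.
72.5 MHz mod fs = 8.5 MHz.
8.5 MHz ≤ fs/2 = 16 MHz, appears at 8.5 MHz.
31 MHz > fs/2 = 16 MHz, folds to fs − 31 MHz = 1 MHz.
95 MHz mod fs = 31 MHz.
31 MHz > fs/2 = 16 MHz, folds to fs − 31 MHz = 1 MHz.
31 MHz and 95 MHz both map to 1 MHz.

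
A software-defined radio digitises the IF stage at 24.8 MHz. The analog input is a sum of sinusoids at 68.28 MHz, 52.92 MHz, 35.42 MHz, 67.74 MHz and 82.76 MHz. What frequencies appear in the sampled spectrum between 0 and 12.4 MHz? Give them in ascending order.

fs/2 = 12.4 MHz.
68.28 MHz mod fs = 18.68 MHz.
18.68 MHz > fs/2 = 12.4 MHz, folds to fs − 18.68 MHz = 6.12 MHz.
52.92 MHz mod fs = 3.32 MHz.
3.32 MHz ≤ fs/2 = 12.4 MHz, appears at 3.32 MHz.
35.42 MHz mod fs = 10.62 MHz.
10.62 MHz ≤ fs/2 = 12.4 MHz, appears at 10.62 MHz.
67.74 MHz mod fs = 18.14 MHz.
18.14 MHz > fs/2 = 12.4 MHz, folds to fs − 18.14 MHz = 6.66 MHz.
82.76 MHz mod fs = 8.36 MHz.
8.36 MHz ≤ fs/2 = 12.4 MHz, appears at 8.36 MHz.
Distinct values: {3.32 MHz, 6.12 MHz, 6.66 MHz, 8.36 MHz, 10.62 MHz}.

3.32 MHz, 6.12 MHz, 6.66 MHz, 8.36 MHz, 10.62 MHz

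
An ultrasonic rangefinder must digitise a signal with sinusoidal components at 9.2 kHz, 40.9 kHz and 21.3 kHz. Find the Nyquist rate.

81.8 kHz

Highest-frequency component: 40.9 kHz.
Nyquist rate = 2 × 40.9 kHz = 81.8 kHz.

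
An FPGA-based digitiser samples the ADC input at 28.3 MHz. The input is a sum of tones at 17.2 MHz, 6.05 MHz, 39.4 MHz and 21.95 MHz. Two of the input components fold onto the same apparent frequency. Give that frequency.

11.1 MHz

fs/2 = 14.15 MHz.
17.2 MHz > fs/2 = 14.15 MHz, folds to fs − 17.2 MHz = 11.1 MHz.
6.05 MHz ≤ fs/2 = 14.15 MHz, passes unchanged.
39.4 MHz mod fs = 11.1 MHz.
11.1 MHz ≤ fs/2 = 14.15 MHz, appears at 11.1 MHz.
21.95 MHz > fs/2 = 14.15 MHz, folds to fs − 21.95 MHz = 6.35 MHz.
17.2 MHz and 39.4 MHz both map to 11.1 MHz.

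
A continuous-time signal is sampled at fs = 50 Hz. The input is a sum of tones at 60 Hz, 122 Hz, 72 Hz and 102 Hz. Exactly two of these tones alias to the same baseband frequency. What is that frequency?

fs/2 = 25 Hz.
60 Hz mod fs = 10 Hz.
10 Hz ≤ fs/2 = 25 Hz, appears at 10 Hz.
122 Hz mod fs = 22 Hz.
22 Hz ≤ fs/2 = 25 Hz, appears at 22 Hz.
72 Hz mod fs = 22 Hz.
22 Hz ≤ fs/2 = 25 Hz, appears at 22 Hz.
102 Hz mod fs = 2 Hz.
2 Hz ≤ fs/2 = 25 Hz, appears at 2 Hz.
72 Hz and 122 Hz both map to 22 Hz.

22 Hz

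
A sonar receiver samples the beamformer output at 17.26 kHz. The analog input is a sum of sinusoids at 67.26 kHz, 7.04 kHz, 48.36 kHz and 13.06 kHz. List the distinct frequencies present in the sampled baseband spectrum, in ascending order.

1.78 kHz, 3.42 kHz, 4.2 kHz, 7.04 kHz

fs/2 = 8.63 kHz.
67.26 kHz mod fs = 15.48 kHz.
15.48 kHz > fs/2 = 8.63 kHz, folds to fs − 15.48 kHz = 1.78 kHz.
7.04 kHz ≤ fs/2 = 8.63 kHz, passes unchanged.
48.36 kHz mod fs = 13.84 kHz.
13.84 kHz > fs/2 = 8.63 kHz, folds to fs − 13.84 kHz = 3.42 kHz.
13.06 kHz > fs/2 = 8.63 kHz, folds to fs − 13.06 kHz = 4.2 kHz.
Distinct values: {1.78 kHz, 3.42 kHz, 4.2 kHz, 7.04 kHz}.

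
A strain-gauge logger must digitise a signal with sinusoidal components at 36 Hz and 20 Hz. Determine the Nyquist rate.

72 Hz

Highest-frequency component: 36 Hz.
Nyquist rate = 2 × 36 Hz = 72 Hz.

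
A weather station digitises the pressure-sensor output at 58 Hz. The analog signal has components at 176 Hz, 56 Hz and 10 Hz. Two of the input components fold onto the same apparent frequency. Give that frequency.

2 Hz

fs/2 = 29 Hz.
176 Hz mod fs = 2 Hz.
2 Hz ≤ fs/2 = 29 Hz, appears at 2 Hz.
56 Hz > fs/2 = 29 Hz, folds to fs − 56 Hz = 2 Hz.
10 Hz ≤ fs/2 = 29 Hz, passes unchanged.
56 Hz and 176 Hz both map to 2 Hz.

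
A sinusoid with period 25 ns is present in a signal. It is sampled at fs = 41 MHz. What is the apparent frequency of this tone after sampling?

T = 25 ns → f = 1/T = 40 MHz.
40 MHz > fs/2 = 20.5 MHz, folds to fs − 40 MHz = 1 MHz.

1 MHz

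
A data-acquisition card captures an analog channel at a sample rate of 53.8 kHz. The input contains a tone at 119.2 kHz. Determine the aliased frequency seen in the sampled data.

119.2 kHz mod fs = 11.6 kHz.
11.6 kHz ≤ fs/2 = 26.9 kHz, appears at 11.6 kHz.

11.6 kHz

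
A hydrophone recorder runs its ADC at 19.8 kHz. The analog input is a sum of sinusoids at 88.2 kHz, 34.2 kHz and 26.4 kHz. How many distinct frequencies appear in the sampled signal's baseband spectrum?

3

fs/2 = 9.9 kHz.
88.2 kHz mod fs = 9 kHz.
9 kHz ≤ fs/2 = 9.9 kHz, appears at 9 kHz.
34.2 kHz mod fs = 14.4 kHz.
14.4 kHz > fs/2 = 9.9 kHz, folds to fs − 14.4 kHz = 5.4 kHz.
26.4 kHz mod fs = 6.6 kHz.
6.6 kHz ≤ fs/2 = 9.9 kHz, appears at 6.6 kHz.
Distinct values: {5.4 kHz, 6.6 kHz, 9 kHz} → 3.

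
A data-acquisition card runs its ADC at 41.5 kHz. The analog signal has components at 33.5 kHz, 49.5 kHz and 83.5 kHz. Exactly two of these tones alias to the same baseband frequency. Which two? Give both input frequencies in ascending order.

fs/2 = 20.75 kHz.
33.5 kHz > fs/2 = 20.75 kHz, folds to fs − 33.5 kHz = 8 kHz.
49.5 kHz mod fs = 8 kHz.
8 kHz ≤ fs/2 = 20.75 kHz, appears at 8 kHz.
83.5 kHz mod fs = 0.5 kHz.
0.5 kHz ≤ fs/2 = 20.75 kHz, appears at 0.5 kHz.
33.5 kHz and 49.5 kHz both map to 8 kHz.

33.5 kHz, 49.5 kHz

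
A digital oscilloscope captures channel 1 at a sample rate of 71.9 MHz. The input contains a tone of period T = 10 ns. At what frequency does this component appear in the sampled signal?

T = 10 ns → f = 1/T = 100 MHz.
100 MHz mod fs = 28.1 MHz.
28.1 MHz ≤ fs/2 = 35.95 MHz, appears at 28.1 MHz.

28.1 MHz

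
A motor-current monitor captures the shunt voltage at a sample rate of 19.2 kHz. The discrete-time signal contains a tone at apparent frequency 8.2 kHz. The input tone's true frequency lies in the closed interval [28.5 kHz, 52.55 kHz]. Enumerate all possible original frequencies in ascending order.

30.2 kHz, 46.6 kHz, 49.4 kHz

Frequencies that alias to 8.2 kHz are k·fs ± 8.2 kHz for integer k ≥ 0.
k=0: 8.2 kHz.
k=1: 11 kHz, 27.4 kHz.
k=2: 30.2 kHz, 46.6 kHz.
k=3: 49.4 kHz, 65.8 kHz.
k=4: 68.6 kHz, 85 kHz.
Within [28.5 kHz, 52.55 kHz]: 30.2 kHz, 46.6 kHz, 49.4 kHz.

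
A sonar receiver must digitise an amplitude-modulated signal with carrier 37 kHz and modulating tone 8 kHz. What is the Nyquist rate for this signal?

90 kHz

AM sidebands sit at fc ± fm = 29 kHz and 45 kHz.
Highest-frequency component: 45 kHz.
Nyquist rate = 2 × 45 kHz = 90 kHz.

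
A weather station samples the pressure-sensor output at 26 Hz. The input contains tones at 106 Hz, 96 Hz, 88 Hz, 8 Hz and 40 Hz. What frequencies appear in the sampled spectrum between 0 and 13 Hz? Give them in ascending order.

fs/2 = 13 Hz.
106 Hz mod fs = 2 Hz.
2 Hz ≤ fs/2 = 13 Hz, appears at 2 Hz.
96 Hz mod fs = 18 Hz.
18 Hz > fs/2 = 13 Hz, folds to fs − 18 Hz = 8 Hz.
88 Hz mod fs = 10 Hz.
10 Hz ≤ fs/2 = 13 Hz, appears at 10 Hz.
8 Hz ≤ fs/2 = 13 Hz, passes unchanged.
40 Hz mod fs = 14 Hz.
14 Hz > fs/2 = 13 Hz, folds to fs − 14 Hz = 12 Hz.
Distinct values: {2 Hz, 8 Hz, 10 Hz, 12 Hz}.

2 Hz, 8 Hz, 10 Hz, 12 Hz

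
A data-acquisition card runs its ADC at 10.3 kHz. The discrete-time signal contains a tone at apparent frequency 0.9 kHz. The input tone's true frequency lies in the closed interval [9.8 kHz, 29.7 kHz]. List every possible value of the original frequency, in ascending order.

11.2 kHz, 19.7 kHz, 21.5 kHz

Frequencies that alias to 0.9 kHz are k·fs ± 0.9 kHz for integer k ≥ 0.
k=0: 0.9 kHz.
k=1: 9.4 kHz, 11.2 kHz.
k=2: 19.7 kHz, 21.5 kHz.
k=3: 30 kHz, 31.8 kHz.
Within [9.8 kHz, 29.7 kHz]: 11.2 kHz, 19.7 kHz, 21.5 kHz.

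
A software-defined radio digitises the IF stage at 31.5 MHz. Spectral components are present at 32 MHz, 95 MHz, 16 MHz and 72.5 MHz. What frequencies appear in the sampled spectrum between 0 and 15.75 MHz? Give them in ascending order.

0.5 MHz, 9.5 MHz, 15.5 MHz

fs/2 = 15.75 MHz.
32 MHz mod fs = 0.5 MHz.
0.5 MHz ≤ fs/2 = 15.75 MHz, appears at 0.5 MHz.
95 MHz mod fs = 0.5 MHz.
0.5 MHz ≤ fs/2 = 15.75 MHz, appears at 0.5 MHz.
16 MHz > fs/2 = 15.75 MHz, folds to fs − 16 MHz = 15.5 MHz.
72.5 MHz mod fs = 9.5 MHz.
9.5 MHz ≤ fs/2 = 15.75 MHz, appears at 9.5 MHz.
Distinct values: {0.5 MHz, 9.5 MHz, 15.5 MHz}.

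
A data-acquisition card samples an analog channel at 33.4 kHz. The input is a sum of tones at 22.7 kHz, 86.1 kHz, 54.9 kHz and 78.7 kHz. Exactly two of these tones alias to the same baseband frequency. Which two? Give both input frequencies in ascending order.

fs/2 = 16.7 kHz.
22.7 kHz > fs/2 = 16.7 kHz, folds to fs − 22.7 kHz = 10.7 kHz.
86.1 kHz mod fs = 19.3 kHz.
19.3 kHz > fs/2 = 16.7 kHz, folds to fs − 19.3 kHz = 14.1 kHz.
54.9 kHz mod fs = 21.5 kHz.
21.5 kHz > fs/2 = 16.7 kHz, folds to fs − 21.5 kHz = 11.9 kHz.
78.7 kHz mod fs = 11.9 kHz.
11.9 kHz ≤ fs/2 = 16.7 kHz, appears at 11.9 kHz.
54.9 kHz and 78.7 kHz both map to 11.9 kHz.

54.9 kHz, 78.7 kHz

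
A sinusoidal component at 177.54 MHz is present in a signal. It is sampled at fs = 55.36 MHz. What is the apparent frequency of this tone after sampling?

11.46 MHz

177.54 MHz mod fs = 11.46 MHz.
11.46 MHz ≤ fs/2 = 27.68 MHz, appears at 11.46 MHz.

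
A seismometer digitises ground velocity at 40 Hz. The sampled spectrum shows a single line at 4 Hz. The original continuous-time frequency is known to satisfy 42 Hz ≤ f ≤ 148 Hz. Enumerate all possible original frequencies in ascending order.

44 Hz, 76 Hz, 84 Hz, 116 Hz, 124 Hz

Frequencies that alias to 4 Hz are k·fs ± 4 Hz for integer k ≥ 0.
k=0: 4 Hz.
k=1: 36 Hz, 44 Hz.
k=2: 76 Hz, 84 Hz.
k=3: 116 Hz, 124 Hz.
k=4: 156 Hz, 164 Hz.
Within [42 Hz, 148 Hz]: 44 Hz, 76 Hz, 84 Hz, 116 Hz, 124 Hz.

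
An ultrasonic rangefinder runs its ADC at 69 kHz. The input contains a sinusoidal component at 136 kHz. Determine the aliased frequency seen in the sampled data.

2 kHz

136 kHz mod fs = 67 kHz.
67 kHz > fs/2 = 34.5 kHz, folds to fs − 67 kHz = 2 kHz.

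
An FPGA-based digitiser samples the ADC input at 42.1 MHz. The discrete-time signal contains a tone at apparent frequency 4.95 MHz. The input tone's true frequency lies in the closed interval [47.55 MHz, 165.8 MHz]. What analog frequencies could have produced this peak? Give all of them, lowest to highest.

79.25 MHz, 89.15 MHz, 121.35 MHz, 131.25 MHz, 163.45 MHz

Frequencies that alias to 4.95 MHz are k·fs ± 4.95 MHz for integer k ≥ 0.
k=0: 4.95 MHz.
k=1: 37.15 MHz, 47.05 MHz.
k=2: 79.25 MHz, 89.15 MHz.
k=3: 121.35 MHz, 131.25 MHz.
k=4: 163.45 MHz, 173.35 MHz.
k=5: 205.55 MHz, 215.45 MHz.
Within [47.55 MHz, 165.8 MHz]: 79.25 MHz, 89.15 MHz, 121.35 MHz, 131.25 MHz, 163.45 MHz.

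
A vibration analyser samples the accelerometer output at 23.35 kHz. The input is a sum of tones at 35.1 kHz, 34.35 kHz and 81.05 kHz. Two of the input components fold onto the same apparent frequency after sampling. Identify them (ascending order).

fs/2 = 11.675 kHz.
35.1 kHz mod fs = 11.75 kHz.
11.75 kHz > fs/2 = 11.675 kHz, folds to fs − 11.75 kHz = 11.6 kHz.
34.35 kHz mod fs = 11 kHz.
11 kHz ≤ fs/2 = 11.675 kHz, appears at 11 kHz.
81.05 kHz mod fs = 11 kHz.
11 kHz ≤ fs/2 = 11.675 kHz, appears at 11 kHz.
34.35 kHz and 81.05 kHz both map to 11 kHz.

34.35 kHz, 81.05 kHz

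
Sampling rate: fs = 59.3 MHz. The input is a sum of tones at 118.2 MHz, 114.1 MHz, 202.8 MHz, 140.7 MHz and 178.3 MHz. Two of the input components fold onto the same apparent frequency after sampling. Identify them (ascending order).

118.2 MHz, 178.3 MHz

fs/2 = 29.65 MHz.
118.2 MHz mod fs = 58.9 MHz.
58.9 MHz > fs/2 = 29.65 MHz, folds to fs − 58.9 MHz = 0.4 MHz.
114.1 MHz mod fs = 54.8 MHz.
54.8 MHz > fs/2 = 29.65 MHz, folds to fs − 54.8 MHz = 4.5 MHz.
202.8 MHz mod fs = 24.9 MHz.
24.9 MHz ≤ fs/2 = 29.65 MHz, appears at 24.9 MHz.
140.7 MHz mod fs = 22.1 MHz.
22.1 MHz ≤ fs/2 = 29.65 MHz, appears at 22.1 MHz.
178.3 MHz mod fs = 0.4 MHz.
0.4 MHz ≤ fs/2 = 29.65 MHz, appears at 0.4 MHz.
118.2 MHz and 178.3 MHz both map to 0.4 MHz.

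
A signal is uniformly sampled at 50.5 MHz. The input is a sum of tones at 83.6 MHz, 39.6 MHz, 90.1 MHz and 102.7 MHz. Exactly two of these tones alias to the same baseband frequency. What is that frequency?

fs/2 = 25.25 MHz.
83.6 MHz mod fs = 33.1 MHz.
33.1 MHz > fs/2 = 25.25 MHz, folds to fs − 33.1 MHz = 17.4 MHz.
39.6 MHz > fs/2 = 25.25 MHz, folds to fs − 39.6 MHz = 10.9 MHz.
90.1 MHz mod fs = 39.6 MHz.
39.6 MHz > fs/2 = 25.25 MHz, folds to fs − 39.6 MHz = 10.9 MHz.
102.7 MHz mod fs = 1.7 MHz.
1.7 MHz ≤ fs/2 = 25.25 MHz, appears at 1.7 MHz.
39.6 MHz and 90.1 MHz both map to 10.9 MHz.

10.9 MHz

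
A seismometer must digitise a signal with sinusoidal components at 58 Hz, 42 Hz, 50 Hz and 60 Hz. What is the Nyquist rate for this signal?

120 Hz

Highest-frequency component: 60 Hz.
Nyquist rate = 2 × 60 Hz = 120 Hz.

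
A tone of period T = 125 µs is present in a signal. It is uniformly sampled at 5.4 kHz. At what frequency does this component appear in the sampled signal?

2.6 kHz

T = 125 µs → f = 1/T = 8 kHz.
8 kHz mod fs = 2.6 kHz.
2.6 kHz ≤ fs/2 = 2.7 kHz, appears at 2.6 kHz.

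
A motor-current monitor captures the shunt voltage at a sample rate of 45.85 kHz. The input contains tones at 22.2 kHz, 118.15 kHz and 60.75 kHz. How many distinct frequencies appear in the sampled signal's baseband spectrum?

fs/2 = 22.925 kHz.
22.2 kHz ≤ fs/2 = 22.925 kHz, passes unchanged.
118.15 kHz mod fs = 26.45 kHz.
26.45 kHz > fs/2 = 22.925 kHz, folds to fs − 26.45 kHz = 19.4 kHz.
60.75 kHz mod fs = 14.9 kHz.
14.9 kHz ≤ fs/2 = 22.925 kHz, appears at 14.9 kHz.
Distinct values: {14.9 kHz, 19.4 kHz, 22.2 kHz} → 3.

3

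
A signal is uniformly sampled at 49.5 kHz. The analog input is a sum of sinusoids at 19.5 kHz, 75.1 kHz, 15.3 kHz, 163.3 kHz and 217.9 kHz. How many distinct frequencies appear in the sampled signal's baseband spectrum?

5

fs/2 = 24.75 kHz.
19.5 kHz ≤ fs/2 = 24.75 kHz, passes unchanged.
75.1 kHz mod fs = 25.6 kHz.
25.6 kHz > fs/2 = 24.75 kHz, folds to fs − 25.6 kHz = 23.9 kHz.
15.3 kHz ≤ fs/2 = 24.75 kHz, passes unchanged.
163.3 kHz mod fs = 14.8 kHz.
14.8 kHz ≤ fs/2 = 24.75 kHz, appears at 14.8 kHz.
217.9 kHz mod fs = 19.9 kHz.
19.9 kHz ≤ fs/2 = 24.75 kHz, appears at 19.9 kHz.
Distinct values: {14.8 kHz, 15.3 kHz, 19.5 kHz, 19.9 kHz, 23.9 kHz} → 5.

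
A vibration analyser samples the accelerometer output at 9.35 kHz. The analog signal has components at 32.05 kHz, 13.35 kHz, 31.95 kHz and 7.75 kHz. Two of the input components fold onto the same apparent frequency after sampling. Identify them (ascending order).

fs/2 = 4.675 kHz.
32.05 kHz mod fs = 4 kHz.
4 kHz ≤ fs/2 = 4.675 kHz, appears at 4 kHz.
13.35 kHz mod fs = 4 kHz.
4 kHz ≤ fs/2 = 4.675 kHz, appears at 4 kHz.
31.95 kHz mod fs = 3.9 kHz.
3.9 kHz ≤ fs/2 = 4.675 kHz, appears at 3.9 kHz.
7.75 kHz > fs/2 = 4.675 kHz, folds to fs − 7.75 kHz = 1.6 kHz.
13.35 kHz and 32.05 kHz both map to 4 kHz.

13.35 kHz, 32.05 kHz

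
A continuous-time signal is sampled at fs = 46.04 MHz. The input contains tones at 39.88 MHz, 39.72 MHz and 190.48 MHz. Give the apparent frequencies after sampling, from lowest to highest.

6.16 MHz, 6.32 MHz

fs/2 = 23.02 MHz.
39.88 MHz > fs/2 = 23.02 MHz, folds to fs − 39.88 MHz = 6.16 MHz.
39.72 MHz > fs/2 = 23.02 MHz, folds to fs − 39.72 MHz = 6.32 MHz.
190.48 MHz mod fs = 6.32 MHz.
6.32 MHz ≤ fs/2 = 23.02 MHz, appears at 6.32 MHz.
Distinct values: {6.16 MHz, 6.32 MHz}.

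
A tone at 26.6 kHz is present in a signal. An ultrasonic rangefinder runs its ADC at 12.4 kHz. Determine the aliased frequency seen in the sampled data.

1.8 kHz

26.6 kHz mod fs = 1.8 kHz.
1.8 kHz ≤ fs/2 = 6.2 kHz, appears at 1.8 kHz.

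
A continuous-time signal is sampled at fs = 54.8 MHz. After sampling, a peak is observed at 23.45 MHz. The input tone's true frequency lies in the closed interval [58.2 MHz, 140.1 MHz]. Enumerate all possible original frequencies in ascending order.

Frequencies that alias to 23.45 MHz are k·fs ± 23.45 MHz for integer k ≥ 0.
k=0: 23.45 MHz.
k=1: 31.35 MHz, 78.25 MHz.
k=2: 86.15 MHz, 133.05 MHz.
k=3: 140.95 MHz, 187.85 MHz.
Within [58.2 MHz, 140.1 MHz]: 78.25 MHz, 86.15 MHz, 133.05 MHz.

78.25 MHz, 86.15 MHz, 133.05 MHz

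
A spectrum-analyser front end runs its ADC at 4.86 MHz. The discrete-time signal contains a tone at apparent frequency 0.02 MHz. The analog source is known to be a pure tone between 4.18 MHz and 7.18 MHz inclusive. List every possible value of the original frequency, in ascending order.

4.84 MHz, 4.88 MHz

Frequencies that alias to 0.02 MHz are k·fs ± 0.02 MHz for integer k ≥ 0.
k=0: 0.02 MHz.
k=1: 4.84 MHz, 4.88 MHz.
k=2: 9.7 MHz, 9.74 MHz.
Within [4.18 MHz, 7.18 MHz]: 4.84 MHz, 4.88 MHz.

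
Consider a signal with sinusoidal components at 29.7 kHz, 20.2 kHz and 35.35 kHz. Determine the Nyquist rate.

Highest-frequency component: 35.35 kHz.
Nyquist rate = 2 × 35.35 kHz = 70.7 kHz.

70.7 kHz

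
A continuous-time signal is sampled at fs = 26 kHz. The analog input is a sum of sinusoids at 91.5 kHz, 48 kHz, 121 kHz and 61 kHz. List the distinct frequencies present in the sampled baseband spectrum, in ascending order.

fs/2 = 13 kHz.
91.5 kHz mod fs = 13.5 kHz.
13.5 kHz > fs/2 = 13 kHz, folds to fs − 13.5 kHz = 12.5 kHz.
48 kHz mod fs = 22 kHz.
22 kHz > fs/2 = 13 kHz, folds to fs − 22 kHz = 4 kHz.
121 kHz mod fs = 17 kHz.
17 kHz > fs/2 = 13 kHz, folds to fs − 17 kHz = 9 kHz.
61 kHz mod fs = 9 kHz.
9 kHz ≤ fs/2 = 13 kHz, appears at 9 kHz.
Distinct values: {4 kHz, 9 kHz, 12.5 kHz}.

4 kHz, 9 kHz, 12.5 kHz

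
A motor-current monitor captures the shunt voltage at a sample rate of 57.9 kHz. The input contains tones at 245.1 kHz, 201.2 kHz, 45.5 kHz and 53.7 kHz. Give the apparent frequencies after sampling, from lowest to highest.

4.2 kHz, 12.4 kHz, 13.5 kHz, 27.5 kHz

fs/2 = 28.95 kHz.
245.1 kHz mod fs = 13.5 kHz.
13.5 kHz ≤ fs/2 = 28.95 kHz, appears at 13.5 kHz.
201.2 kHz mod fs = 27.5 kHz.
27.5 kHz ≤ fs/2 = 28.95 kHz, appears at 27.5 kHz.
45.5 kHz > fs/2 = 28.95 kHz, folds to fs − 45.5 kHz = 12.4 kHz.
53.7 kHz > fs/2 = 28.95 kHz, folds to fs − 53.7 kHz = 4.2 kHz.
Distinct values: {4.2 kHz, 12.4 kHz, 13.5 kHz, 27.5 kHz}.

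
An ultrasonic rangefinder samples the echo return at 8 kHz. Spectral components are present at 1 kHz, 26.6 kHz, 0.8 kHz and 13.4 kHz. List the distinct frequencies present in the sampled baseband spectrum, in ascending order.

fs/2 = 4 kHz.
1 kHz ≤ fs/2 = 4 kHz, passes unchanged.
26.6 kHz mod fs = 2.6 kHz.
2.6 kHz ≤ fs/2 = 4 kHz, appears at 2.6 kHz.
0.8 kHz ≤ fs/2 = 4 kHz, passes unchanged.
13.4 kHz mod fs = 5.4 kHz.
5.4 kHz > fs/2 = 4 kHz, folds to fs − 5.4 kHz = 2.6 kHz.
Distinct values: {0.8 kHz, 1 kHz, 2.6 kHz}.

0.8 kHz, 1 kHz, 2.6 kHz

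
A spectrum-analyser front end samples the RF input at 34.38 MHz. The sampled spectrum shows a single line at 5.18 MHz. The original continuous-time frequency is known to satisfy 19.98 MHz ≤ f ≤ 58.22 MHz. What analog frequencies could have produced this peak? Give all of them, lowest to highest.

29.2 MHz, 39.56 MHz

Frequencies that alias to 5.18 MHz are k·fs ± 5.18 MHz for integer k ≥ 0.
k=0: 5.18 MHz.
k=1: 29.2 MHz, 39.56 MHz.
k=2: 63.58 MHz, 73.94 MHz.
Within [19.98 MHz, 58.22 MHz]: 29.2 MHz, 39.56 MHz.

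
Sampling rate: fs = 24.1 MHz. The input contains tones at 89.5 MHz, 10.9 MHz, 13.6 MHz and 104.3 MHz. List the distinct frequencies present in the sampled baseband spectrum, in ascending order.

6.9 MHz, 7.9 MHz, 10.5 MHz, 10.9 MHz

fs/2 = 12.05 MHz.
89.5 MHz mod fs = 17.2 MHz.
17.2 MHz > fs/2 = 12.05 MHz, folds to fs − 17.2 MHz = 6.9 MHz.
10.9 MHz ≤ fs/2 = 12.05 MHz, passes unchanged.
13.6 MHz > fs/2 = 12.05 MHz, folds to fs − 13.6 MHz = 10.5 MHz.
104.3 MHz mod fs = 7.9 MHz.
7.9 MHz ≤ fs/2 = 12.05 MHz, appears at 7.9 MHz.
Distinct values: {6.9 MHz, 7.9 MHz, 10.5 MHz, 10.9 MHz}.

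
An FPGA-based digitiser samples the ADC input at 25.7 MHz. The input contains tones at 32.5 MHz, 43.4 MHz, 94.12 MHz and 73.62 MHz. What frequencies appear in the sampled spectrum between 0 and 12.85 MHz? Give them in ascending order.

fs/2 = 12.85 MHz.
32.5 MHz mod fs = 6.8 MHz.
6.8 MHz ≤ fs/2 = 12.85 MHz, appears at 6.8 MHz.
43.4 MHz mod fs = 17.7 MHz.
17.7 MHz > fs/2 = 12.85 MHz, folds to fs − 17.7 MHz = 8 MHz.
94.12 MHz mod fs = 17.02 MHz.
17.02 MHz > fs/2 = 12.85 MHz, folds to fs − 17.02 MHz = 8.68 MHz.
73.62 MHz mod fs = 22.22 MHz.
22.22 MHz > fs/2 = 12.85 MHz, folds to fs − 22.22 MHz = 3.48 MHz.
Distinct values: {3.48 MHz, 6.8 MHz, 8 MHz, 8.68 MHz}.

3.48 MHz, 6.8 MHz, 8 MHz, 8.68 MHz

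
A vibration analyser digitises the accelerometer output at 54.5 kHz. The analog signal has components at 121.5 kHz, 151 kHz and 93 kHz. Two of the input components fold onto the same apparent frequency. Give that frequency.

12.5 kHz

fs/2 = 27.25 kHz.
121.5 kHz mod fs = 12.5 kHz.
12.5 kHz ≤ fs/2 = 27.25 kHz, appears at 12.5 kHz.
151 kHz mod fs = 42 kHz.
42 kHz > fs/2 = 27.25 kHz, folds to fs − 42 kHz = 12.5 kHz.
93 kHz mod fs = 38.5 kHz.
38.5 kHz > fs/2 = 27.25 kHz, folds to fs − 38.5 kHz = 16 kHz.
121.5 kHz and 151 kHz both map to 12.5 kHz.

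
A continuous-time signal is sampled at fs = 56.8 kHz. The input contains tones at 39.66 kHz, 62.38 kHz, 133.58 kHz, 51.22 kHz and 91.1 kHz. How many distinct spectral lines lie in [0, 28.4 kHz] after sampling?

4

fs/2 = 28.4 kHz.
39.66 kHz > fs/2 = 28.4 kHz, folds to fs − 39.66 kHz = 17.14 kHz.
62.38 kHz mod fs = 5.58 kHz.
5.58 kHz ≤ fs/2 = 28.4 kHz, appears at 5.58 kHz.
133.58 kHz mod fs = 19.98 kHz.
19.98 kHz ≤ fs/2 = 28.4 kHz, appears at 19.98 kHz.
51.22 kHz > fs/2 = 28.4 kHz, folds to fs − 51.22 kHz = 5.58 kHz.
91.1 kHz mod fs = 34.3 kHz.
34.3 kHz > fs/2 = 28.4 kHz, folds to fs − 34.3 kHz = 22.5 kHz.
Distinct values: {5.58 kHz, 17.14 kHz, 19.98 kHz, 22.5 kHz} → 4.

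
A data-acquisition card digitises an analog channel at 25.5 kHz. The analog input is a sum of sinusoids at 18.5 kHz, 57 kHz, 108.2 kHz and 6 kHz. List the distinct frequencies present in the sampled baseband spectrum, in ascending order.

6 kHz, 6.2 kHz, 7 kHz

fs/2 = 12.75 kHz.
18.5 kHz > fs/2 = 12.75 kHz, folds to fs − 18.5 kHz = 7 kHz.
57 kHz mod fs = 6 kHz.
6 kHz ≤ fs/2 = 12.75 kHz, appears at 6 kHz.
108.2 kHz mod fs = 6.2 kHz.
6.2 kHz ≤ fs/2 = 12.75 kHz, appears at 6.2 kHz.
6 kHz ≤ fs/2 = 12.75 kHz, passes unchanged.
Distinct values: {6 kHz, 6.2 kHz, 7 kHz}.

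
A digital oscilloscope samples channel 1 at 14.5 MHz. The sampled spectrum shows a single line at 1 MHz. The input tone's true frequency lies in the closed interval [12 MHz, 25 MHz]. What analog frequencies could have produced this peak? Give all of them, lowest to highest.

13.5 MHz, 15.5 MHz

Frequencies that alias to 1 MHz are k·fs ± 1 MHz for integer k ≥ 0.
k=0: 1 MHz.
k=1: 13.5 MHz, 15.5 MHz.
k=2: 28 MHz, 30 MHz.
Within [12 MHz, 25 MHz]: 13.5 MHz, 15.5 MHz.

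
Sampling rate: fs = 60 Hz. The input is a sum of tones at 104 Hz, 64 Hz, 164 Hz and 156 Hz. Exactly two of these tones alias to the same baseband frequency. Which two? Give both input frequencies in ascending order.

fs/2 = 30 Hz.
104 Hz mod fs = 44 Hz.
44 Hz > fs/2 = 30 Hz, folds to fs − 44 Hz = 16 Hz.
64 Hz mod fs = 4 Hz.
4 Hz ≤ fs/2 = 30 Hz, appears at 4 Hz.
164 Hz mod fs = 44 Hz.
44 Hz > fs/2 = 30 Hz, folds to fs − 44 Hz = 16 Hz.
156 Hz mod fs = 36 Hz.
36 Hz > fs/2 = 30 Hz, folds to fs − 36 Hz = 24 Hz.
104 Hz and 164 Hz both map to 16 Hz.

104 Hz, 164 Hz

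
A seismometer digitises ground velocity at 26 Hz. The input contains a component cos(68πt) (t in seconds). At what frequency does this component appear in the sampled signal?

ω = 68π rad/s → f = ω/(2π) = 34 Hz.
34 Hz mod fs = 8 Hz.
8 Hz ≤ fs/2 = 13 Hz, appears at 8 Hz.

8 Hz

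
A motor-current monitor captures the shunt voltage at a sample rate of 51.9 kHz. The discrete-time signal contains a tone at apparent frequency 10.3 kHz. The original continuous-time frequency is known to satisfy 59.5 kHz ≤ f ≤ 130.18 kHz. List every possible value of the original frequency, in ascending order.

Frequencies that alias to 10.3 kHz are k·fs ± 10.3 kHz for integer k ≥ 0.
k=0: 10.3 kHz.
k=1: 41.6 kHz, 62.2 kHz.
k=2: 93.5 kHz, 114.1 kHz.
k=3: 145.4 kHz, 166 kHz.
Within [59.5 kHz, 130.18 kHz]: 62.2 kHz, 93.5 kHz, 114.1 kHz.

62.2 kHz, 93.5 kHz, 114.1 kHz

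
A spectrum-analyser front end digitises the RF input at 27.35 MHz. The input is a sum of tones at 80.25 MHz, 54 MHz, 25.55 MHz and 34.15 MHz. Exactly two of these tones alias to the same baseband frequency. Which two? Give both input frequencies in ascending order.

fs/2 = 13.675 MHz.
80.25 MHz mod fs = 25.55 MHz.
25.55 MHz > fs/2 = 13.675 MHz, folds to fs − 25.55 MHz = 1.8 MHz.
54 MHz mod fs = 26.65 MHz.
26.65 MHz > fs/2 = 13.675 MHz, folds to fs − 26.65 MHz = 0.7 MHz.
25.55 MHz > fs/2 = 13.675 MHz, folds to fs − 25.55 MHz = 1.8 MHz.
34.15 MHz mod fs = 6.8 MHz.
6.8 MHz ≤ fs/2 = 13.675 MHz, appears at 6.8 MHz.
25.55 MHz and 80.25 MHz both map to 1.8 MHz.

25.55 MHz, 80.25 MHz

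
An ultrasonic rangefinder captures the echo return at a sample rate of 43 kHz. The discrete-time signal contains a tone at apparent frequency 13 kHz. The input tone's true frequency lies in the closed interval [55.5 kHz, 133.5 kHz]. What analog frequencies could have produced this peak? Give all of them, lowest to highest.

56 kHz, 73 kHz, 99 kHz, 116 kHz

Frequencies that alias to 13 kHz are k·fs ± 13 kHz for integer k ≥ 0.
k=0: 13 kHz.
k=1: 30 kHz, 56 kHz.
k=2: 73 kHz, 99 kHz.
k=3: 116 kHz, 142 kHz.
k=4: 159 kHz, 185 kHz.
Within [55.5 kHz, 133.5 kHz]: 56 kHz, 73 kHz, 99 kHz, 116 kHz.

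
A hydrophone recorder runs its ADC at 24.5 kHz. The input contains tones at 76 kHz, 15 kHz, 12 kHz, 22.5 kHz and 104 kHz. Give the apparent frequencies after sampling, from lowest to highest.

2 kHz, 2.5 kHz, 6 kHz, 9.5 kHz, 12 kHz

fs/2 = 12.25 kHz.
76 kHz mod fs = 2.5 kHz.
2.5 kHz ≤ fs/2 = 12.25 kHz, appears at 2.5 kHz.
15 kHz > fs/2 = 12.25 kHz, folds to fs − 15 kHz = 9.5 kHz.
12 kHz ≤ fs/2 = 12.25 kHz, passes unchanged.
22.5 kHz > fs/2 = 12.25 kHz, folds to fs − 22.5 kHz = 2 kHz.
104 kHz mod fs = 6 kHz.
6 kHz ≤ fs/2 = 12.25 kHz, appears at 6 kHz.
Distinct values: {2 kHz, 2.5 kHz, 6 kHz, 9.5 kHz, 12 kHz}.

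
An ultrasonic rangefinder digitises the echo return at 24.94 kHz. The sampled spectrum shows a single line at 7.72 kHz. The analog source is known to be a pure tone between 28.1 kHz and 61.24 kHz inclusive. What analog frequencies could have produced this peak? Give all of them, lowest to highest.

32.66 kHz, 42.16 kHz, 57.6 kHz

Frequencies that alias to 7.72 kHz are k·fs ± 7.72 kHz for integer k ≥ 0.
k=0: 7.72 kHz.
k=1: 17.22 kHz, 32.66 kHz.
k=2: 42.16 kHz, 57.6 kHz.
k=3: 67.1 kHz, 82.54 kHz.
Within [28.1 kHz, 61.24 kHz]: 32.66 kHz, 42.16 kHz, 57.6 kHz.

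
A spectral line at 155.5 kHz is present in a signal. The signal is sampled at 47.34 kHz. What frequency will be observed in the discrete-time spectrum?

13.48 kHz

155.5 kHz mod fs = 13.48 kHz.
13.48 kHz ≤ fs/2 = 23.67 kHz, appears at 13.48 kHz.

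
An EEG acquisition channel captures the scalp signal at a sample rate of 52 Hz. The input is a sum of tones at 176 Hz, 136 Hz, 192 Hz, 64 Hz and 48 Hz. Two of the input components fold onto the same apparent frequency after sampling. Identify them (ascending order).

fs/2 = 26 Hz.
176 Hz mod fs = 20 Hz.
20 Hz ≤ fs/2 = 26 Hz, appears at 20 Hz.
136 Hz mod fs = 32 Hz.
32 Hz > fs/2 = 26 Hz, folds to fs − 32 Hz = 20 Hz.
192 Hz mod fs = 36 Hz.
36 Hz > fs/2 = 26 Hz, folds to fs − 36 Hz = 16 Hz.
64 Hz mod fs = 12 Hz.
12 Hz ≤ fs/2 = 26 Hz, appears at 12 Hz.
48 Hz > fs/2 = 26 Hz, folds to fs − 48 Hz = 4 Hz.
136 Hz and 176 Hz both map to 20 Hz.

136 Hz, 176 Hz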